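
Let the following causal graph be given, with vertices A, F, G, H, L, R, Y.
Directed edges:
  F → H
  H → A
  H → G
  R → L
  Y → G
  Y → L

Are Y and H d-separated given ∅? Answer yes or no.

Yes — Y ⊥ H | ∅.

Bayes-Ball from Y | ∅ reaches {G,L}.
H ∉ reach(Y|∅) ⇒ Y ⊥ H | ∅.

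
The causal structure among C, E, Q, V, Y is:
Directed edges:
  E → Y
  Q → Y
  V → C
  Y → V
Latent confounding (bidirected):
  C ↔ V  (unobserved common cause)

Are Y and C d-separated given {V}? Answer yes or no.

No — Y and C are d-connected given {V}.

Bayes-Ball from Y | {V} reaches {C,E,Q}.
C ∈ reach(Y|{V}) ⇒ Y ⊥̸ C | {V}.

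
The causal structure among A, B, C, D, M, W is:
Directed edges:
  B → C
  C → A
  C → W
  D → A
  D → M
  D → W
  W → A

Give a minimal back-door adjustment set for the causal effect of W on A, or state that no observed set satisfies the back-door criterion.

desc(W)\{W}={A}; candidates ⊆ {B,C,D,M}.
size 0: {}; under {} W still reaches {A,B,C,D,M} ∋ A.
size 1: {B}, {C}, {D} …(+1); under {B} W still reaches {A,C,D,M} ∋ A.
{C,D}: W⊥A given {C,D} in G with W→· removed — back-door holds.

W→A: minimal back-door set {C, D}.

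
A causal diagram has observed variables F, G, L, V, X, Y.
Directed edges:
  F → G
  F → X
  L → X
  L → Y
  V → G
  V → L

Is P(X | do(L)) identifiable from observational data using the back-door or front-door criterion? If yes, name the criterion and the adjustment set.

P(X|do(L)): backdoor, adjust for ∅.

desc(L)\{L}={X,Y}; candidates ⊆ {F,G,V}.
∅: L⊥X given ∅ in G with L→· removed — back-door holds.
P(X|do(L)) = P(X|L) — no adjustment needed.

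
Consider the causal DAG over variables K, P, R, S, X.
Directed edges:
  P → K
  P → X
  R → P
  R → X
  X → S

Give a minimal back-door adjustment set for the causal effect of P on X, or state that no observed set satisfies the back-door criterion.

desc(P)\{P}={K,S,X}; candidates ⊆ {R}.
size 0: {}; under {} P still reaches {R,S,X} ∋ X.
{R}: P⊥X given {R} in G with P→· removed — back-door holds.

P→X: minimal back-door set {R}.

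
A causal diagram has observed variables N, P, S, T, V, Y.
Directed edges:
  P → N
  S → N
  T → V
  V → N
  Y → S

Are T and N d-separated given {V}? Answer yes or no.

Bayes-Ball from T | {V} reaches ∅.
N ∉ reach(T|{V}) ⇒ T ⊥ N | {V}.

Yes — T ⊥ N | {V}.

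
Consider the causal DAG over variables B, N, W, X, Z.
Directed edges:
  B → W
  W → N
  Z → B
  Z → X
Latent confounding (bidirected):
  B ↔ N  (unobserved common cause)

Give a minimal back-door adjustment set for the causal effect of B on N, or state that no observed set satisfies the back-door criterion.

B→N: no observed back-door set.

desc(B)\{B}={N,W}; candidates ⊆ {X,Z}.
B↔N: latent back-door arc(s) into B.
size 0: {}; under {} B still reaches {N,X,Z} ∋ N.
size 1: {X}, {Z}; under {X} B still reaches {N,Z} ∋ N.
size 2: {X,Z}; under {X,Z} B still reaches {N} ∋ N.
B↔N cannot be blocked by any observed set — no back-door set.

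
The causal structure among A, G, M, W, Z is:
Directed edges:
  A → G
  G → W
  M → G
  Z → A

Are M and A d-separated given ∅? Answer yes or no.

Yes — M ⊥ A | ∅.

Bayes-Ball from M | ∅ reaches {G,W}.
A ∉ reach(M|∅) ⇒ M ⊥ A | ∅.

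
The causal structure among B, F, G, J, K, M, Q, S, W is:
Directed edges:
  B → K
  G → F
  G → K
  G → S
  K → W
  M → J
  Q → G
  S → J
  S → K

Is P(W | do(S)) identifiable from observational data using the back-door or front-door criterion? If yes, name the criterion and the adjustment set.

P(W|do(S)): backdoor, adjust for {G}.

desc(S)\{S}={J,K,W}; candidates ⊆ {B,F,G,M,Q}.
size 0: {}; under {} S still reaches {F,G,K,Q,W} ∋ W.
{G}: S⊥W given {G} in G with S→· removed — back-door holds.
P(W|do(S)) = Σ_{G} P(W|S,G)·P(G).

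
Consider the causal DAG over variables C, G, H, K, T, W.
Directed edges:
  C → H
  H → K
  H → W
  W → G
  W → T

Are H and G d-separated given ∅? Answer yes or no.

Bayes-Ball from H | ∅ reaches {C,G,K,T,W}.
G ∈ reach(H|∅) ⇒ H ⊥̸ G | ∅.

No — H and G are d-connected given ∅.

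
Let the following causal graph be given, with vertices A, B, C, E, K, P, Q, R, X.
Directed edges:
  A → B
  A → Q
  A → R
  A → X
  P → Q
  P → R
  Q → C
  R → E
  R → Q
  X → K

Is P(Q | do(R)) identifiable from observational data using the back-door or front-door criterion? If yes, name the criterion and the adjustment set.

P(Q|do(R)): backdoor, adjust for {A, P}.

desc(R)\{R}={C,E,Q}; candidates ⊆ {A,B,K,P,X}.
size 0: {}; under {} R still reaches {A,B,C,K,P,Q,X} ∋ Q.
size 1: {A}, {B}, {K} …(+2); under {A} R still reaches {C,P,Q} ∋ Q.
{A,P}: R⊥Q given {A,P} in G with R→· removed — back-door holds.
P(Q|do(R)) = Σ_{A,P} P(Q|R,A,P)·P(A,P).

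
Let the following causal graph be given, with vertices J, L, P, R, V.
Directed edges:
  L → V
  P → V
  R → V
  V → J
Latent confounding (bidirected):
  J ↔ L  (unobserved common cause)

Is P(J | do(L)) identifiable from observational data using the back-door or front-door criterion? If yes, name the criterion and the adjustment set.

desc(L)\{L}={J,V}; candidates ⊆ {P,R}.
L↔J: latent back-door arc(s) into L.
size 0: {}; under {} L still reaches {J} ∋ J.
size 1: {P}, {R}; under {P} L still reaches {J} ∋ J.
size 2: {P,R}; under {P,R} L still reaches {J} ∋ J.
L↔J cannot be blocked by any observed set — no back-door set.
{V}: (i) intercepts every directed L→J path; (ii) no back-door L→{V}; (iii) {L} blocks every back-door {V}→J. Front-door holds.
P(J|do(L)) = Σ_{V} P(V|L) Σ_{L'} P(J|V,L')P(L').

P(J|do(L)): frontdoor, adjust for {V}.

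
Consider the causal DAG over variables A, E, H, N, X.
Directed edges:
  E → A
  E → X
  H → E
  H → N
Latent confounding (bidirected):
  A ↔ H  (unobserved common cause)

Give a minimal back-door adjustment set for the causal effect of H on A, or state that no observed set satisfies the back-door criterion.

H→A: no observed back-door set.

desc(H)\{H}={A,E,N,X}; candidates ⊆ {—}.
H↔A: latent back-door arc(s) into H.
size 0: {}; under {} H still reaches {A} ∋ A.
H↔A cannot be blocked by any observed set — no back-door set.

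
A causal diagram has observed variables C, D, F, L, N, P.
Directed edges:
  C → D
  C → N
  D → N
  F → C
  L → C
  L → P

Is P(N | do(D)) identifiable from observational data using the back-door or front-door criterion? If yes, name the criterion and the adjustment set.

desc(D)\{D}={N}; candidates ⊆ {C,F,L,P}.
size 0: {}; under {} D still reaches {C,F,L,N,P} ∋ N.
{C}: D⊥N given {C} in G with D→· removed — back-door holds.
P(N|do(D)) = Σ_{C} P(N|D,C)·P(C).

P(N|do(D)): backdoor, adjust for {C}.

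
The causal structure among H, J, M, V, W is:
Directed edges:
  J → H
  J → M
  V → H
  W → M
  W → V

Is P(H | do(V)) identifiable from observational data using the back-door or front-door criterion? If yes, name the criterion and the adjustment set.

desc(V)\{V}={H}; candidates ⊆ {J,M,W}.
∅: V⊥H given ∅ in G with V→· removed — back-door holds.
P(H|do(V)) = P(H|V) — no adjustment needed.

P(H|do(V)): backdoor, adjust for ∅.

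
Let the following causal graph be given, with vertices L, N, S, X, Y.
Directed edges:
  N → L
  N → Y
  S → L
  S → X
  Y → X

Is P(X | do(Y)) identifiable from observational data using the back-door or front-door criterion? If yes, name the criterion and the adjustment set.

P(X|do(Y)): backdoor, adjust for ∅.

desc(Y)\{Y}={X}; candidates ⊆ {L,N,S}.
∅: Y⊥X given ∅ in G with Y→· removed — back-door holds.
P(X|do(Y)) = P(X|Y) — no adjustment needed.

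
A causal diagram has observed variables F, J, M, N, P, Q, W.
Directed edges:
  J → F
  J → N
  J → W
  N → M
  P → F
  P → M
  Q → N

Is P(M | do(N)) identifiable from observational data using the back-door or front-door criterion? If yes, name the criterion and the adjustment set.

desc(N)\{N}={M}; candidates ⊆ {F,J,P,Q,W}.
∅: N⊥M given ∅ in G with N→· removed — back-door holds.
P(M|do(N)) = P(M|N) — no adjustment needed.

P(M|do(N)): backdoor, adjust for ∅.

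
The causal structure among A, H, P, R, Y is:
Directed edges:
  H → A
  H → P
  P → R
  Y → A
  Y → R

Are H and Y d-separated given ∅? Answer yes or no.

Yes — H ⊥ Y | ∅.

Bayes-Ball from H | ∅ reaches {A,P,R}.
Y ∉ reach(H|∅) ⇒ H ⊥ Y | ∅.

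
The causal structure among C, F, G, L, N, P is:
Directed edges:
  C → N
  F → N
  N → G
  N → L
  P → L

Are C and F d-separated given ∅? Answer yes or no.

Bayes-Ball from C | ∅ reaches {G,L,N}.
F ∉ reach(C|∅) ⇒ C ⊥ F | ∅.

Yes — C ⊥ F | ∅.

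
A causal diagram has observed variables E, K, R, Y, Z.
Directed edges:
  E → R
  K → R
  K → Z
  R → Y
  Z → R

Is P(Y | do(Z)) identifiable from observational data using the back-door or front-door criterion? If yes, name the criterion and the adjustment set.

P(Y|do(Z)): backdoor, adjust for {K}.

desc(Z)\{Z}={R,Y}; candidates ⊆ {E,K}.
size 0: {}; under {} Z still reaches {K,R,Y} ∋ Y.
{K}: Z⊥Y given {K} in G with Z→· removed — back-door holds.
P(Y|do(Z)) = Σ_{K} P(Y|Z,K)·P(K).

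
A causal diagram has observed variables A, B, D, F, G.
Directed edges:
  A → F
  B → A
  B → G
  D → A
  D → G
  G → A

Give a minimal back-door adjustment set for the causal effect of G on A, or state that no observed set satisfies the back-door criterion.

G→A: minimal back-door set {B, D}.

desc(G)\{G}={A,F}; candidates ⊆ {B,D}.
size 0: {}; under {} G still reaches {A,B,D,F} ∋ A.
size 1: {B}, {D}; under {B} G still reaches {A,D,F} ∋ A.
{B,D}: G⊥A given {B,D} in G with G→· removed — back-door holds.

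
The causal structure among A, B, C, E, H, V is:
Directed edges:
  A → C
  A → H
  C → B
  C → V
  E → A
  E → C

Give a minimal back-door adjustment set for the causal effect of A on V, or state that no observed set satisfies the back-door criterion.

desc(A)\{A}={B,C,H,V}; candidates ⊆ {E}.
size 0: {}; under {} A still reaches {B,C,E,V} ∋ V.
{E}: A⊥V given {E} in G with A→· removed — back-door holds.

A→V: minimal back-door set {E}.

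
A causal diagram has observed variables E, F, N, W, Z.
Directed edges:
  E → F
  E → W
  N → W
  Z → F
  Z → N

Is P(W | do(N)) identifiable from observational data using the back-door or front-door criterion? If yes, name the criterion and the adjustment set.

desc(N)\{N}={W}; candidates ⊆ {E,F,Z}.
∅: N⊥W given ∅ in G with N→· removed — back-door holds.
P(W|do(N)) = P(W|N) — no adjustment needed.

P(W|do(N)): backdoor, adjust for ∅.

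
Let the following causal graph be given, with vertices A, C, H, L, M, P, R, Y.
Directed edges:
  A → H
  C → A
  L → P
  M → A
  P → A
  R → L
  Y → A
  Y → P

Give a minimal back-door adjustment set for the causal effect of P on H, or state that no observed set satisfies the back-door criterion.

desc(P)\{P}={A,H}; candidates ⊆ {C,L,M,R,Y}.
size 0: {}; under {} P still reaches {A,H,L,R,Y} ∋ H.
{Y}: P⊥H given {Y} in G with P→· removed — back-door holds.

P→H: minimal back-door set {Y}.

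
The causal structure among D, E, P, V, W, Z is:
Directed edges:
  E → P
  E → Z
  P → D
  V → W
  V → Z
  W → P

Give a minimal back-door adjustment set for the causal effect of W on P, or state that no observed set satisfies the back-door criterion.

desc(W)\{W}={D,P}; candidates ⊆ {E,V,Z}.
∅: W⊥P given ∅ in G with W→· removed — back-door holds.

W→P: minimal back-door set ∅.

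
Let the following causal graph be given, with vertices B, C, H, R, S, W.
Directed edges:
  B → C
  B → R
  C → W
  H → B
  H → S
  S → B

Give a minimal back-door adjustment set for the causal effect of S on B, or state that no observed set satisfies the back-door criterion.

desc(S)\{S}={B,C,R,W}; candidates ⊆ {H}.
size 0: {}; under {} S still reaches {B,C,H,R,W} ∋ B.
{H}: S⊥B given {H} in G with S→· removed — back-door holds.

S→B: minimal back-door set {H}.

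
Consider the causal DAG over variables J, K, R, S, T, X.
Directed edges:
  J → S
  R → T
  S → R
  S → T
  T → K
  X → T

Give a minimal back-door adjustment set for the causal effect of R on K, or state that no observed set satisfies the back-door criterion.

desc(R)\{R}={K,T}; candidates ⊆ {J,S,X}.
size 0: {}; under {} R still reaches {J,K,S,T} ∋ K.
{S}: R⊥K given {S} in G with R→· removed — back-door holds.

R→K: minimal back-door set {S}.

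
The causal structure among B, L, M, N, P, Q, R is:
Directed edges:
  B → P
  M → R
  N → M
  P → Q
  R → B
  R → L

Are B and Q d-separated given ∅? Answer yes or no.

No — B and Q are d-connected given ∅.

Bayes-Ball from B | ∅ reaches {L,M,N,P,Q,R}.
Q ∈ reach(B|∅) ⇒ B ⊥̸ Q | ∅.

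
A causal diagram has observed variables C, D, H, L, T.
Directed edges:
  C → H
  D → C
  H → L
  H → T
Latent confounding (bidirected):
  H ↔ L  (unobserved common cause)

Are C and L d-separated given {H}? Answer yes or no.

Bayes-Ball from C | {H} reaches {D,L}.
L ∈ reach(C|{H}) ⇒ C ⊥̸ L | {H}.

No — C and L are d-connected given {H}.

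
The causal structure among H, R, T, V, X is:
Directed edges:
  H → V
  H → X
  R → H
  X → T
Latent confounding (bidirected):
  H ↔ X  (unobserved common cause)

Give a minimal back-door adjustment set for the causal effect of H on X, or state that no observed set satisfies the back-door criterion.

desc(H)\{H}={T,V,X}; candidates ⊆ {R}.
H↔X: latent back-door arc(s) into H.
size 0: {}; under {} H still reaches {R,T,X} ∋ X.
size 1: {R}; under {R} H still reaches {T,X} ∋ X.
H↔X cannot be blocked by any observed set — no back-door set.

H→X: no observed back-door set.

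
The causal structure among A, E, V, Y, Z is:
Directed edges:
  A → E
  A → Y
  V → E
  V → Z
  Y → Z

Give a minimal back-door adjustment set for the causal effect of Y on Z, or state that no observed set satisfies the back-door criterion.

Y→Z: minimal back-door set ∅.

desc(Y)\{Y}={Z}; candidates ⊆ {A,E,V}.
∅: Y⊥Z given ∅ in G with Y→· removed — back-door holds.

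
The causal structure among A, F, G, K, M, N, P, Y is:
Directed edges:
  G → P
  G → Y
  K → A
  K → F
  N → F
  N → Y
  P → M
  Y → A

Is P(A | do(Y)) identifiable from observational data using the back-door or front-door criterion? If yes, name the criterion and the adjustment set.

P(A|do(Y)): backdoor, adjust for ∅.

desc(Y)\{Y}={A}; candidates ⊆ {F,G,K,M,N,P}.
∅: Y⊥A given ∅ in G with Y→· removed — back-door holds.
P(A|do(Y)) = P(A|Y) — no adjustment needed.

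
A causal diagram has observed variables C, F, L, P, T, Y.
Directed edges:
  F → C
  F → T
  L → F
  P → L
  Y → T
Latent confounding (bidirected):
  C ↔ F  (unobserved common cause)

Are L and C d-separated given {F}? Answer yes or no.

Bayes-Ball from L | {F} reaches {C,P}.
C ∈ reach(L|{F}) ⇒ L ⊥̸ C | {F}.

No — L and C are d-connected given {F}.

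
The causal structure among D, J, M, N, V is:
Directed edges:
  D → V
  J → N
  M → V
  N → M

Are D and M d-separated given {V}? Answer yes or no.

Bayes-Ball from D | {V} reaches {J,M,N}.
M ∈ reach(D|{V}) ⇒ D ⊥̸ M | {V}.

No — D and M are d-connected given {V}.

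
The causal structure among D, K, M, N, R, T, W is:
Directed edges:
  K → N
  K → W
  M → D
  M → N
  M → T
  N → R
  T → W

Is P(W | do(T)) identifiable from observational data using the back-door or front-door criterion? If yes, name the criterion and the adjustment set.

P(W|do(T)): backdoor, adjust for ∅.

desc(T)\{T}={W}; candidates ⊆ {D,K,M,N,R}.
∅: T⊥W given ∅ in G with T→· removed — back-door holds.
P(W|do(T)) = P(W|T) — no adjustment needed.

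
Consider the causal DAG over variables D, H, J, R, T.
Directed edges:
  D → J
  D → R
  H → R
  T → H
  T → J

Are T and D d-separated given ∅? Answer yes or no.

Bayes-Ball from T | ∅ reaches {H,J,R}.
D ∉ reach(T|∅) ⇒ T ⊥ D | ∅.

Yes — T ⊥ D | ∅.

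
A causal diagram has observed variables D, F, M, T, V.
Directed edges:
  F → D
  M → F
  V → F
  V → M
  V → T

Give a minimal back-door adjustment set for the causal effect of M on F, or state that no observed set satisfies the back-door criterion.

desc(M)\{M}={D,F}; candidates ⊆ {T,V}.
size 0: {}; under {} M still reaches {D,F,T,V} ∋ F.
{V}: M⊥F given {V} in G with M→· removed — back-door holds.

M→F: minimal back-door set {V}.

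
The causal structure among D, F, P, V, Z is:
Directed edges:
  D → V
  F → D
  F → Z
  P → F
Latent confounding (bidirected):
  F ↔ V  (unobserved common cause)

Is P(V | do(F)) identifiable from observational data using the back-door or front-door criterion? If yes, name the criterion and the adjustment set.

desc(F)\{F}={D,V,Z}; candidates ⊆ {P}.
F↔V: latent back-door arc(s) into F.
size 0: {}; under {} F still reaches {P,V} ∋ V.
size 1: {P}; under {P} F still reaches {V} ∋ V.
F↔V cannot be blocked by any observed set — no back-door set.
{D}: (i) intercepts every directed F→V path; (ii) no back-door F→{D}; (iii) {F} blocks every back-door {D}→V. Front-door holds.
P(V|do(F)) = Σ_{D} P(D|F) Σ_{F'} P(V|D,F')P(F').

P(V|do(F)): frontdoor, adjust for {D}.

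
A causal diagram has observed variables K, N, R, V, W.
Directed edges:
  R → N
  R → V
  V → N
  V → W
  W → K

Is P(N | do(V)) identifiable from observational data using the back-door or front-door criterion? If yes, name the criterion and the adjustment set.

P(N|do(V)): backdoor, adjust for {R}.

desc(V)\{V}={K,N,W}; candidates ⊆ {R}.
size 0: {}; under {} V still reaches {N,R} ∋ N.
{R}: V⊥N given {R} in G with V→· removed — back-door holds.
P(N|do(V)) = Σ_{R} P(N|V,R)·P(R).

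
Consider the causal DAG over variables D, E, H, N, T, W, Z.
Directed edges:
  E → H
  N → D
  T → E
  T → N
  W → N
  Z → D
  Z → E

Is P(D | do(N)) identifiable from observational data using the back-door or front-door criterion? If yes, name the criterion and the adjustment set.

desc(N)\{N}={D}; candidates ⊆ {E,H,T,W,Z}.
∅: N⊥D given ∅ in G with N→· removed — back-door holds.
P(D|do(N)) = P(D|N) — no adjustment needed.

P(D|do(N)): backdoor, adjust for ∅.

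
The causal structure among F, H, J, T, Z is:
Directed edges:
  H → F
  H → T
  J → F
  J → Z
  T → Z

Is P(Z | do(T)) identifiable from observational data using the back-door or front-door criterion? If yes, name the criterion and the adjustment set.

P(Z|do(T)): backdoor, adjust for ∅.

desc(T)\{T}={Z}; candidates ⊆ {F,H,J}.
∅: T⊥Z given ∅ in G with T→· removed — back-door holds.
P(Z|do(T)) = P(Z|T) — no adjustment needed.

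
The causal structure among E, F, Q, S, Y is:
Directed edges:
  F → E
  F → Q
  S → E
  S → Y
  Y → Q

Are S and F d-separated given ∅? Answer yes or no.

Bayes-Ball from S | ∅ reaches {E,Q,Y}.
F ∉ reach(S|∅) ⇒ S ⊥ F | ∅.

Yes — S ⊥ F | ∅.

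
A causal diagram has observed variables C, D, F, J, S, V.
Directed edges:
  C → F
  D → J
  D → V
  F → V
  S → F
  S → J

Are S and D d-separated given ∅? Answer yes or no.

Yes — S ⊥ D | ∅.

Bayes-Ball from S | ∅ reaches {F,J,V}.
D ∉ reach(S|∅) ⇒ S ⊥ D | ∅.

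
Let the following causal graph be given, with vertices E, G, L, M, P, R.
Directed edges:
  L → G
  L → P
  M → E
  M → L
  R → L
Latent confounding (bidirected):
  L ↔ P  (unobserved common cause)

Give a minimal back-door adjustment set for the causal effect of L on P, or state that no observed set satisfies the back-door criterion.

desc(L)\{L}={G,P}; candidates ⊆ {E,M,R}.
L↔P: latent back-door arc(s) into L.
size 0: {}; under {} L still reaches {E,M,P,R} ∋ P.
size 1: {E}, {M}, {R}; under {E} L still reaches {M,P,R} ∋ P.
size 2: {E,M}, {E,R}, {M,R}; under {E,M} L still reaches {P,R} ∋ P.
L↔P cannot be blocked by any observed set — no back-door set.

L→P: no observed back-door set.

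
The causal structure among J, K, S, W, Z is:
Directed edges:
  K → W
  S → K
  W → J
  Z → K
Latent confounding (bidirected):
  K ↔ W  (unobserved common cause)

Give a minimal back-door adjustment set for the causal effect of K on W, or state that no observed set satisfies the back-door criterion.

desc(K)\{K}={J,W}; candidates ⊆ {S,Z}.
K↔W: latent back-door arc(s) into K.
size 0: {}; under {} K still reaches {J,S,W,Z} ∋ W.
size 1: {S}, {Z}; under {S} K still reaches {J,W,Z} ∋ W.
size 2: {S,Z}; under {S,Z} K still reaches {J,W} ∋ W.
K↔W cannot be blocked by any observed set — no back-door set.

K→W: no observed back-door set.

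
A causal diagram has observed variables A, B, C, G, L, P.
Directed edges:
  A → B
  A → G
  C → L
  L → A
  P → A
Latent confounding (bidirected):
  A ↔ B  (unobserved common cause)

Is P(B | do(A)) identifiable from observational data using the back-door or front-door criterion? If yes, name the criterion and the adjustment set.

P(B|do(A)): not identifiable (no BD/FD set).

desc(A)\{A}={B,G}; candidates ⊆ {C,L,P}.
A↔B: latent back-door arc(s) into A.
size 0: {}; under {} A still reaches {B,C,L,P} ∋ B.
size 1: {C}, {L}, {P}; under {C} A still reaches {B,L,P} ∋ B.
size 2: {C,L}, {C,P}, {L,P}; under {C,L} A still reaches {B,P} ∋ B.
A↔B cannot be blocked by any observed set — no back-door set.
No mediator lies on a directed A→…→B path.
Neither criterion identifies P(B|do(A)) in this graph.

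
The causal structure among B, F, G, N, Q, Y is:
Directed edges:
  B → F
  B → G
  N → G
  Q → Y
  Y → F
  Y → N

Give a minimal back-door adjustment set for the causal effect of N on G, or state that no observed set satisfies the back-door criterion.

desc(N)\{N}={G}; candidates ⊆ {B,F,Q,Y}.
∅: N⊥G given ∅ in G with N→· removed — back-door holds.

N→G: minimal back-door set ∅.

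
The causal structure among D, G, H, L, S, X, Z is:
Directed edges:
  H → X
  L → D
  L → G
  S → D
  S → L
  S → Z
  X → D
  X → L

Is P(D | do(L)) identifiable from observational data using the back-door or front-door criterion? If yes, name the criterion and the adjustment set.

P(D|do(L)): backdoor, adjust for {S, X}.

desc(L)\{L}={D,G}; candidates ⊆ {H,S,X,Z}.
size 0: {}; under {} L still reaches {D,H,S,X,Z} ∋ D.
size 1: {H}, {S}, {X} …(+1); under {H} L still reaches {D,S,X,Z} ∋ D.
{S,X}: L⊥D given {S,X} in G with L→· removed — back-door holds.
P(D|do(L)) = Σ_{S,X} P(D|L,S,X)·P(S,X).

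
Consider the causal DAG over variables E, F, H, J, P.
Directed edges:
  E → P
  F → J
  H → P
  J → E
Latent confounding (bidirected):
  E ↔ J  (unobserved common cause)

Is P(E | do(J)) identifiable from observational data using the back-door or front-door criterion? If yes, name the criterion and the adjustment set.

P(E|do(J)): not identifiable (no BD/FD set).

desc(J)\{J}={E,P}; candidates ⊆ {F,H}.
J↔E: latent back-door arc(s) into J.
size 0: {}; under {} J still reaches {E,F,P} ∋ E.
size 1: {F}, {H}; under {F} J still reaches {E,P} ∋ E.
size 2: {F,H}; under {F,H} J still reaches {E,P} ∋ E.
J↔E cannot be blocked by any observed set — no back-door set.
No mediator lies on a directed J→…→E path.
Neither criterion identifies P(E|do(J)) in this graph.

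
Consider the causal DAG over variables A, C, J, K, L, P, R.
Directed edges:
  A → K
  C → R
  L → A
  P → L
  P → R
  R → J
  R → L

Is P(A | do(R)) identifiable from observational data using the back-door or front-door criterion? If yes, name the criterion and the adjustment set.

desc(R)\{R}={A,J,K,L}; candidates ⊆ {C,P}.
size 0: {}; under {} R still reaches {A,C,K,L,P} ∋ A.
{P}: R⊥A given {P} in G with R→· removed — back-door holds.
P(A|do(R)) = Σ_{P} P(A|R,P)·P(P).

P(A|do(R)): backdoor, adjust for {P}.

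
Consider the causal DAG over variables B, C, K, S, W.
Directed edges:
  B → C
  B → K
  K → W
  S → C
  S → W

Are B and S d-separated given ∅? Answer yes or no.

Yes — B ⊥ S | ∅.

Bayes-Ball from B | ∅ reaches {C,K,W}.
S ∉ reach(B|∅) ⇒ B ⊥ S | ∅.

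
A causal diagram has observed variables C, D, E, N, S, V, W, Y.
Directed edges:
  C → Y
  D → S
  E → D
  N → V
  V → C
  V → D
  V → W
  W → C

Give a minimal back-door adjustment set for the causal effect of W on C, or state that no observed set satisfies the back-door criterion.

W→C: minimal back-door set {V}.

desc(W)\{W}={C,Y}; candidates ⊆ {D,E,N,S,V}.
size 0: {}; under {} W still reaches {C,D,N,S,V,Y} ∋ C.
{V}: W⊥C given {V} in G with W→· removed — back-door holds.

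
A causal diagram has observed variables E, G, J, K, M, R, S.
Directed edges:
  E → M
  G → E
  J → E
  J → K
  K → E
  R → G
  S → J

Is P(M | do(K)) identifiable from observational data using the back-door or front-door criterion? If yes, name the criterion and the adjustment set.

P(M|do(K)): backdoor, adjust for {J}.

desc(K)\{K}={E,M}; candidates ⊆ {G,J,R,S}.
size 0: {}; under {} K still reaches {E,J,M,S} ∋ M.
{J}: K⊥M given {J} in G with K→· removed — back-door holds.
P(M|do(K)) = Σ_{J} P(M|K,J)·P(J).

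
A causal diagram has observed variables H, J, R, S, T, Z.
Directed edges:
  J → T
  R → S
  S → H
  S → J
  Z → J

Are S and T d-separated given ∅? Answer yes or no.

No — S and T are d-connected given ∅.

Bayes-Ball from S | ∅ reaches {H,J,R,T}.
T ∈ reach(S|∅) ⇒ S ⊥̸ T | ∅.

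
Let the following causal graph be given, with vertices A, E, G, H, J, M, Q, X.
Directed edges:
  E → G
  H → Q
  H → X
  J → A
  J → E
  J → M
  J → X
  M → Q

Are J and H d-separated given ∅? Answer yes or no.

Yes — J ⊥ H | ∅.

Bayes-Ball from J | ∅ reaches {A,E,G,M,Q,X}.
H ∉ reach(J|∅) ⇒ J ⊥ H | ∅.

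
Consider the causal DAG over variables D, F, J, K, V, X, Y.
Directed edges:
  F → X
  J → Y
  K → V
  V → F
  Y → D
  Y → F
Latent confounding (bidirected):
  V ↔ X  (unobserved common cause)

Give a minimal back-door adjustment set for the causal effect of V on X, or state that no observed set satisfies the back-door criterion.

desc(V)\{V}={F,X}; candidates ⊆ {D,J,K,Y}.
V↔X: latent back-door arc(s) into V.
size 0: {}; under {} V still reaches {K,X} ∋ X.
size 1: {D}, {J}, {K} …(+1); under {D} V still reaches {K,X} ∋ X.
size 2: {D,J}, {D,K}, {D,Y} …(+3); under {D,J} V still reaches {K,X} ∋ X.
V↔X cannot be blocked by any observed set — no back-door set.

V→X: no observed back-door set.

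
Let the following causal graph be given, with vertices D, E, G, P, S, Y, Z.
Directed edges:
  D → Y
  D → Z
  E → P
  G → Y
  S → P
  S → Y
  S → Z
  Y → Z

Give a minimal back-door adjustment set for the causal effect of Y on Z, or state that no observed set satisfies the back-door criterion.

desc(Y)\{Y}={Z}; candidates ⊆ {D,E,G,P,S}.
size 0: {}; under {} Y still reaches {D,G,P,S,Z} ∋ Z.
size 1: {D}, {E}, {G} …(+2); under {D} Y still reaches {G,P,S,Z} ∋ Z.
{D,S}: Y⊥Z given {D,S} in G with Y→· removed — back-door holds.

Y→Z: minimal back-door set {D, S}.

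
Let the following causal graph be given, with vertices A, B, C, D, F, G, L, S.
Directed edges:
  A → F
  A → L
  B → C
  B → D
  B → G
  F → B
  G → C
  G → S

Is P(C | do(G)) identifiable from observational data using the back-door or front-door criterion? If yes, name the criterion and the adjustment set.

desc(G)\{G}={C,S}; candidates ⊆ {A,B,D,F,L}.
size 0: {}; under {} G still reaches {A,B,C,D,F,L} ∋ C.
{B}: G⊥C given {B} in G with G→· removed — back-door holds.
P(C|do(G)) = Σ_{B} P(C|G,B)·P(B).

P(C|do(G)): backdoor, adjust for {B}.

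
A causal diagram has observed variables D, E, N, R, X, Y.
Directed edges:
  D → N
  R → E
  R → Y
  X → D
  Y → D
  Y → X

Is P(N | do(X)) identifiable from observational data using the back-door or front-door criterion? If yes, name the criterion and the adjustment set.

P(N|do(X)): backdoor, adjust for {Y}.

desc(X)\{X}={D,N}; candidates ⊆ {E,R,Y}.
size 0: {}; under {} X still reaches {D,E,N,R,Y} ∋ N.
{Y}: X⊥N given {Y} in G with X→· removed — back-door holds.
P(N|do(X)) = Σ_{Y} P(N|X,Y)·P(Y).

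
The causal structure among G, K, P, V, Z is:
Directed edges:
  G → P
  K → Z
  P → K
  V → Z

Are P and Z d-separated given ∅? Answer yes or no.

Bayes-Ball from P | ∅ reaches {G,K,Z}.
Z ∈ reach(P|∅) ⇒ P ⊥̸ Z | ∅.

No — P and Z are d-connected given ∅.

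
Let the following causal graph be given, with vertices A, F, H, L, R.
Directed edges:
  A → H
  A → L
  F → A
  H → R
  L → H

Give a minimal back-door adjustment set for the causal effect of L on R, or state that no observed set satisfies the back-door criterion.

desc(L)\{L}={H,R}; candidates ⊆ {A,F}.
size 0: {}; under {} L still reaches {A,F,H,R} ∋ R.
{A}: L⊥R given {A} in G with L→· removed — back-door holds.

L→R: minimal back-door set {A}.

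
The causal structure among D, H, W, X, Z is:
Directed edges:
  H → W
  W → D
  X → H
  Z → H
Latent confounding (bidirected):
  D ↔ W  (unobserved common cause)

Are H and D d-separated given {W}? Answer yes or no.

No — H and D are d-connected given {W}.

Bayes-Ball from H | {W} reaches {D,X,Z}.
D ∈ reach(H|{W}) ⇒ H ⊥̸ D | {W}.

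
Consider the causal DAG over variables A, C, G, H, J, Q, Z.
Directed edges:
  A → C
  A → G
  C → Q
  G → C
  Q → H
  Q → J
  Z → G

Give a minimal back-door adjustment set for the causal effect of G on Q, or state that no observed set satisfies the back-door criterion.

desc(G)\{G}={C,H,J,Q}; candidates ⊆ {A,Z}.
size 0: {}; under {} G still reaches {A,C,H,J,Q,Z} ∋ Q.
{A}: G⊥Q given {A} in G with G→· removed — back-door holds.

G→Q: minimal back-door set {A}.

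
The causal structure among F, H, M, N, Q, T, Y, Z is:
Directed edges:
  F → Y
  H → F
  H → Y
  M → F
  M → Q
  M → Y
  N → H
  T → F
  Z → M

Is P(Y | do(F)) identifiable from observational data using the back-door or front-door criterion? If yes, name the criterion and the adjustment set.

P(Y|do(F)): backdoor, adjust for {H, M}.

desc(F)\{F}={Y}; candidates ⊆ {H,M,N,Q,T,Z}.
size 0: {}; under {} F still reaches {H,M,N,Q,T,Y,Z} ∋ Y.
size 1: {H}, {M}, {N} …(+3); under {H} F still reaches {M,Q,T,Y,Z} ∋ Y.
{H,M}: F⊥Y given {H,M} in G with F→· removed — back-door holds.
P(Y|do(F)) = Σ_{H,M} P(Y|F,H,M)·P(H,M).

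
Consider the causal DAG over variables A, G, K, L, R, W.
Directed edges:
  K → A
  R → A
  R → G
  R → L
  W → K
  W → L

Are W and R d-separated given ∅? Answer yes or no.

Bayes-Ball from W | ∅ reaches {A,K,L}.
R ∉ reach(W|∅) ⇒ W ⊥ R | ∅.

Yes — W ⊥ R | ∅.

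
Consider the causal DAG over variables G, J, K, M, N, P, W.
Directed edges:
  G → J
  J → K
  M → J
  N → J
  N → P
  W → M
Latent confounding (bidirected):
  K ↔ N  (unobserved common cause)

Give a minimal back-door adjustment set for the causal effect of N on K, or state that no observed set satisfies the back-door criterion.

N→K: no observed back-door set.

desc(N)\{N}={J,K,P}; candidates ⊆ {G,M,W}.
N↔K: latent back-door arc(s) into N.
size 0: {}; under {} N still reaches {K} ∋ K.
size 1: {G}, {M}, {W}; under {G} N still reaches {K} ∋ K.
size 2: {G,M}, {G,W}, {M,W}; under {G,M} N still reaches {K} ∋ K.
N↔K cannot be blocked by any observed set — no back-door set.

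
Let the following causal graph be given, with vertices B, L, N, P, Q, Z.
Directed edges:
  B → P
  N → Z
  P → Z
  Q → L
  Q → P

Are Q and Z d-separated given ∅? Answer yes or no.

Bayes-Ball from Q | ∅ reaches {L,P,Z}.
Z ∈ reach(Q|∅) ⇒ Q ⊥̸ Z | ∅.

No — Q and Z are d-connected given ∅.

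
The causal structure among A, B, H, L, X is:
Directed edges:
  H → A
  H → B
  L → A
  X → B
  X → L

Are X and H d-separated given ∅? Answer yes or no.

Bayes-Ball from X | ∅ reaches {A,B,L}.
H ∉ reach(X|∅) ⇒ X ⊥ H | ∅.

Yes — X ⊥ H | ∅.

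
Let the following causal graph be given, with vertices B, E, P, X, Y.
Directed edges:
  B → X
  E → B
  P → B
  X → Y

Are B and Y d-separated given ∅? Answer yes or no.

No — B and Y are d-connected given ∅.

Bayes-Ball from B | ∅ reaches {E,P,X,Y}.
Y ∈ reach(B|∅) ⇒ B ⊥̸ Y | ∅.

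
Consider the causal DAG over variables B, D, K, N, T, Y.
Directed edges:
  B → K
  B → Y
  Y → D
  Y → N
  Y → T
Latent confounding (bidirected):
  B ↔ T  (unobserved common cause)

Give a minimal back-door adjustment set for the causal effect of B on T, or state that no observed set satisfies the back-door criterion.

desc(B)\{B}={D,K,N,T,Y}; candidates ⊆ {—}.
B↔T: latent back-door arc(s) into B.
size 0: {}; under {} B still reaches {T} ∋ T.
B↔T cannot be blocked by any observed set — no back-door set.

B→T: no observed back-door set.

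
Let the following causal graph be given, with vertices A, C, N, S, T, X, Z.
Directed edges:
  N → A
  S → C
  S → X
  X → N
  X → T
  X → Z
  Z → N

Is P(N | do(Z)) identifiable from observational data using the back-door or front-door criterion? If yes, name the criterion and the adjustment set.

P(N|do(Z)): backdoor, adjust for {X}.

desc(Z)\{Z}={A,N}; candidates ⊆ {C,S,T,X}.
size 0: {}; under {} Z still reaches {A,C,N,S,T,X} ∋ N.
{X}: Z⊥N given {X} in G with Z→· removed — back-door holds.
P(N|do(Z)) = Σ_{X} P(N|Z,X)·P(X).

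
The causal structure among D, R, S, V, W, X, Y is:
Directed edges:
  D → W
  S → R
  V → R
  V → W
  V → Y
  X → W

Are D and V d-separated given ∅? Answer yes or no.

Bayes-Ball from D | ∅ reaches {W}.
V ∉ reach(D|∅) ⇒ D ⊥ V | ∅.

Yes — D ⊥ V | ∅.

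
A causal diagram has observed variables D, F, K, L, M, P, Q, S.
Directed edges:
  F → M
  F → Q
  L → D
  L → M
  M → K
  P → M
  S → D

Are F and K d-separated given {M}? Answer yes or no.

Yes — F ⊥ K | {M}.

Bayes-Ball from F | {M} reaches {D,L,P,Q}.
K ∉ reach(F|{M}) ⇒ F ⊥ K | {M}.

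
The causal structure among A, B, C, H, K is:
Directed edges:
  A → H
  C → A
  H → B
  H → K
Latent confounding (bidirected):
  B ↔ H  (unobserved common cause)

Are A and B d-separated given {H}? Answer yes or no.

No — A and B are d-connected given {H}.

Bayes-Ball from A | {H} reaches {B,C}.
B ∈ reach(A|{H}) ⇒ A ⊥̸ B | {H}.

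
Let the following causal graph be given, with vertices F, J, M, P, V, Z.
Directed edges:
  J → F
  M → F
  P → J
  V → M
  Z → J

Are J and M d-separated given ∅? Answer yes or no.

Yes — J ⊥ M | ∅.

Bayes-Ball from J | ∅ reaches {F,P,Z}.
M ∉ reach(J|∅) ⇒ J ⊥ M | ∅.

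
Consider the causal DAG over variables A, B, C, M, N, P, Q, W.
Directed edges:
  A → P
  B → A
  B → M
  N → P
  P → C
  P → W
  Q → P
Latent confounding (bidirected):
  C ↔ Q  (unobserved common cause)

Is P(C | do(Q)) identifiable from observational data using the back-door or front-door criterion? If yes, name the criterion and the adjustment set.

P(C|do(Q)): frontdoor, adjust for {P}.

desc(Q)\{Q}={C,P,W}; candidates ⊆ {A,B,M,N}.
Q↔C: latent back-door arc(s) into Q.
size 0: {}; under {} Q still reaches {C} ∋ C.
size 1: {A}, {B}, {M} …(+1); under {A} Q still reaches {C} ∋ C.
size 2: {A,B}, {A,M}, {A,N} …(+3); under {A,B} Q still reaches {C} ∋ C.
Q↔C cannot be blocked by any observed set — no back-door set.
{P}: (i) intercepts every directed Q→C path; (ii) no back-door Q→{P}; (iii) {Q} blocks every back-door {P}→C. Front-door holds.
P(C|do(Q)) = Σ_{P} P(P|Q) Σ_{Q'} P(C|P,Q')P(Q').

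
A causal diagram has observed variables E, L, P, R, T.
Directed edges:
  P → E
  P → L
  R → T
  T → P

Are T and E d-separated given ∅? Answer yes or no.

Bayes-Ball from T | ∅ reaches {E,L,P,R}.
E ∈ reach(T|∅) ⇒ T ⊥̸ E | ∅.

No — T and E are d-connected given ∅.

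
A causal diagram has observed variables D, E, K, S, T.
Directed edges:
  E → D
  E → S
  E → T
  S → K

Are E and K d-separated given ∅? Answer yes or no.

Bayes-Ball from E | ∅ reaches {D,K,S,T}.
K ∈ reach(E|∅) ⇒ E ⊥̸ K | ∅.

No — E and K are d-connected given ∅.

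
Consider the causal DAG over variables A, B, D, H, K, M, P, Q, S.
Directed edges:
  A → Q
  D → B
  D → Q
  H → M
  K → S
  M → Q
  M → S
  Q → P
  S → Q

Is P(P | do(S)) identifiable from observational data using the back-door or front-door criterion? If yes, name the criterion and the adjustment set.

P(P|do(S)): backdoor, adjust for {M}.

desc(S)\{S}={P,Q}; candidates ⊆ {A,B,D,H,K,M}.
size 0: {}; under {} S still reaches {H,K,M,P,Q} ∋ P.
{M}: S⊥P given {M} in G with S→· removed — back-door holds.
P(P|do(S)) = Σ_{M} P(P|S,M)·P(M).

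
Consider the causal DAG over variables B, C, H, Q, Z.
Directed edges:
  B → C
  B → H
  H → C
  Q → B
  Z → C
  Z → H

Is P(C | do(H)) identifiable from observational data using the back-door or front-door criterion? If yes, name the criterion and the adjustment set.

P(C|do(H)): backdoor, adjust for {B, Z}.

desc(H)\{H}={C}; candidates ⊆ {B,Q,Z}.
size 0: {}; under {} H still reaches {B,C,Q,Z} ∋ C.
size 1: {B}, {Q}, {Z}; under {B} H still reaches {C,Z} ∋ C.
{B,Z}: H⊥C given {B,Z} in G with H→· removed — back-door holds.
P(C|do(H)) = Σ_{B,Z} P(C|H,B,Z)·P(B,Z).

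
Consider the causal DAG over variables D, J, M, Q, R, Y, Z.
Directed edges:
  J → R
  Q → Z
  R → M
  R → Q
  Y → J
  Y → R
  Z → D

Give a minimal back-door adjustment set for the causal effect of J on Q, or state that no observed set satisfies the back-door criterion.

J→Q: minimal back-door set {Y}.

desc(J)\{J}={D,M,Q,R,Z}; candidates ⊆ {Y}.
size 0: {}; under {} J still reaches {D,M,Q,R,Y,Z} ∋ Q.
{Y}: J⊥Q given {Y} in G with J→· removed — back-door holds.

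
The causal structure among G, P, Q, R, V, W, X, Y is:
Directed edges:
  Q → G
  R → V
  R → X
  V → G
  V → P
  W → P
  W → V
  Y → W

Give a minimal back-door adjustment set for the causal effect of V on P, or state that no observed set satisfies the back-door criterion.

V→P: minimal back-door set {W}.

desc(V)\{V}={G,P}; candidates ⊆ {Q,R,W,X,Y}.
size 0: {}; under {} V still reaches {P,R,W,X,Y} ∋ P.
{W}: V⊥P given {W} in G with V→· removed — back-door holds.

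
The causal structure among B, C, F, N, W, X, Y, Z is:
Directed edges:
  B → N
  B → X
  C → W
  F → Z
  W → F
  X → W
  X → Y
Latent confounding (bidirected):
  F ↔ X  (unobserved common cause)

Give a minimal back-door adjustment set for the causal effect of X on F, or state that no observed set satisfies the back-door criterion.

X→F: no observed back-door set.

desc(X)\{X}={F,W,Y,Z}; candidates ⊆ {B,C,N}.
X↔F: latent back-door arc(s) into X.
size 0: {}; under {} X still reaches {B,F,N,Z} ∋ F.
size 1: {B}, {C}, {N}; under {B} X still reaches {F,Z} ∋ F.
size 2: {B,C}, {B,N}, {C,N}; under {B,C} X still reaches {F,Z} ∋ F.
X↔F cannot be blocked by any observed set — no back-door set.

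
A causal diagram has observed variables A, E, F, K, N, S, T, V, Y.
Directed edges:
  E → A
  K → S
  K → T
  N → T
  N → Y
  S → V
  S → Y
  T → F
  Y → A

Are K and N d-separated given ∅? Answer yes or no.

Yes — K ⊥ N | ∅.

Bayes-Ball from K | ∅ reaches {A,F,S,T,V,Y}.
N ∉ reach(K|∅) ⇒ K ⊥ N | ∅.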